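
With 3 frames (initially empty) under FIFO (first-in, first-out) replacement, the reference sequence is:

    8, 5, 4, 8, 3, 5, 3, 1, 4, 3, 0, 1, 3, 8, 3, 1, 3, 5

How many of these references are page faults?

10

8 -> miss, frames {8}
5 -> miss, frames {8,5}
4 -> miss, frames {8,5,4}
8 -> hit
3 -> miss, evict 8, frames {5,4,3}
5 -> hit
3 -> hit
1 -> miss, evict 5, frames {4,3,1}
4 -> hit
3 -> hit
0 -> miss, evict 4, frames {3,1,0}
1 -> hit
3 -> hit
8 -> miss, evict 3, frames {1,0,8}
3 -> miss, evict 1, frames {0,8,3}
1 -> miss, evict 0, frames {8,3,1}
3 -> hit
5 -> miss, evict 8, frames {3,1,5}
Page faults: 10.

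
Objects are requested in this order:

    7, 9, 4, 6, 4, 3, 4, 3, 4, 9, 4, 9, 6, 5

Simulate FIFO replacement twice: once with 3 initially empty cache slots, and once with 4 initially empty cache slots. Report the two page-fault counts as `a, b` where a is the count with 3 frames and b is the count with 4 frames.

9, 6

3 frames: F F F F . F . . . F F . F F → 9 faults.
4 frames: F F F F . F . . . . . . . F → 6 faults.
6 < 9: adding a frame reduced faults, as is typical.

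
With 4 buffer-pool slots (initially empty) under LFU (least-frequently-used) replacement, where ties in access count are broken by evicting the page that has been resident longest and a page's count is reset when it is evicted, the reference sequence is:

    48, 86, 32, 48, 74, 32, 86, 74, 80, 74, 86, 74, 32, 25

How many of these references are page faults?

48 → fault, frames (48)
86 → fault, frames (48 86)
32 → fault, frames (48 86 32)
48 → hit
74 → fault, frames (48 86 32 74)
32 → hit
86 → hit
74 → hit
80 → fault, evict 48, frames (86 32 74 80)
74 → hit
86 → hit
74 → hit
32 → hit
25 → fault, evict 80, frames (86 32 74 25)
Page faults: 6.

6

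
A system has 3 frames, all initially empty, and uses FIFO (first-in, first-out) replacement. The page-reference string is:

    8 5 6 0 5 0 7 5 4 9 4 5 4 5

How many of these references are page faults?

8

8: miss, frames (8)
5: miss, frames (8 5)
6: miss, frames (8 5 6)
0: miss, evict 8, frames (5 6 0)
5: hit
0: hit
7: miss, evict 5, frames (6 0 7)
5: miss, evict 6, frames (0 7 5)
4: miss, evict 0, frames (7 5 4)
9: miss, evict 7, frames (5 4 9)
4: hit
5: hit
4: hit
5: hit
Page faults: 8.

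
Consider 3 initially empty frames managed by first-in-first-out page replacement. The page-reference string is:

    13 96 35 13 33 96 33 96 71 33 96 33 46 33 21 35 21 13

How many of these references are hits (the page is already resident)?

7

13: miss, frames [13]
96: miss, frames [13, 96]
35: miss, frames [13, 96, 35]
13: hit
33: miss, evict 13, frames [96, 35, 33]
96: hit
33: hit
96: hit
71: miss, evict 96, frames [35, 33, 71]
33: hit
96: miss, evict 35, frames [33, 71, 96]
33: hit
46: miss, evict 33, frames [71, 96, 46]
33: miss, evict 71, frames [96, 46, 33]
21: miss, evict 96, frames [46, 33, 21]
35: miss, evict 46, frames [33, 21, 35]
21: hit
13: miss, evict 33, frames [21, 35, 13]
Hits: 7.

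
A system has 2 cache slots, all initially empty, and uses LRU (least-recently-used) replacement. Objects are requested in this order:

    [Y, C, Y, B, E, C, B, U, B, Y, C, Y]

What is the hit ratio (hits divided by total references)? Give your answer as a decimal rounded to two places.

0.25

Y → miss, frames [Y]
C → miss, frames [Y, C]
Y → hit
B → miss, evict C, frames [Y, B]
E → miss, evict Y, frames [B, E]
C → miss, evict B, frames [E, C]
B → miss, evict E, frames [C, B]
U → miss, evict C, frames [B, U]
B → hit
Y → miss, evict U, frames [B, Y]
C → miss, evict B, frames [Y, C]
Y → hit
Hits: 3 of 12 references → 3/12 = 0.2500.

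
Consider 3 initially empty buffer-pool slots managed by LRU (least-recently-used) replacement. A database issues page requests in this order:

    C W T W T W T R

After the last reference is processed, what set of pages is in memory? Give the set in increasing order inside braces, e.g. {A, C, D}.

{R, T, W}

C -> fault, frames (C)
W -> fault, frames (C W)
T -> fault, frames (C W T)
W -> hit
T -> hit
W -> hit
T -> hit
R -> fault, evict C, frames (W T R)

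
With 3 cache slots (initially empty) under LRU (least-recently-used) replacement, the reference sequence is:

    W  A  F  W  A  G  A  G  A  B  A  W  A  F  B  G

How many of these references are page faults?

9

W: fault, frames {W}
A: fault, frames {W,A}
F: fault, frames {W,A,F}
W: hit
A: hit
G: fault, evict F, frames {W,A,G}
A: hit
G: hit
A: hit
B: fault, evict W, frames {G,A,B}
A: hit
W: fault, evict G, frames {B,A,W}
A: hit
F: fault, evict B, frames {W,A,F}
B: fault, evict W, frames {A,F,B}
G: fault, evict A, frames {F,B,G}
Page faults: 9.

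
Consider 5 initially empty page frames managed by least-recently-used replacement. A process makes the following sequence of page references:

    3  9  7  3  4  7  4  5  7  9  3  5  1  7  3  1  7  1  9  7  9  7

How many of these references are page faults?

3 → miss, frames {3}
9 → miss, frames {3,9}
7 → miss, frames {3,9,7}
3 → hit
4 → miss, frames {9,7,3,4}
7 → hit
4 → hit
5 → miss, frames {9,3,7,4,5}
7 → hit
9 → hit
3 → hit
5 → hit
1 → miss, evict 4, frames {7,9,3,5,1}
7 → hit
3 → hit
1 → hit
7 → hit
1 → hit
9 → hit
7 → hit
9 → hit
7 → hit
Page faults: 6.

6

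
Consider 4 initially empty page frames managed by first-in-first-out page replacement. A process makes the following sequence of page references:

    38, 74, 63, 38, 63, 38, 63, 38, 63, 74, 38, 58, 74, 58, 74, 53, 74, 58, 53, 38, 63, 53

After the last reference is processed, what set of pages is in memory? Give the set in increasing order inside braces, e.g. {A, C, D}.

{38, 53, 58, 63}

38 -> miss, frames {38}
74 -> miss, frames {38,74}
63 -> miss, frames {38,74,63}
38 -> hit
63 -> hit
38 -> hit
63 -> hit
38 -> hit
63 -> hit
74 -> hit
38 -> hit
58 -> miss, frames {38,74,63,58}
74 -> hit
58 -> hit
74 -> hit
53 -> miss, evict 38, frames {74,63,58,53}
74 -> hit
58 -> hit
53 -> hit
38 -> miss, evict 74, frames {63,58,53,38}
63 -> hit
53 -> hit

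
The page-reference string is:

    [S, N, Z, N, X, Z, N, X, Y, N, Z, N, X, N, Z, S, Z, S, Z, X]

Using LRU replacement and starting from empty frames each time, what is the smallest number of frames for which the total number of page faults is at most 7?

f=1: 20 faults
f=2: 14 faults
f=3: 9 faults
f=4: 6 faults
f=5: 5 faults
Smallest f with faults ≤ 7 is 4.

4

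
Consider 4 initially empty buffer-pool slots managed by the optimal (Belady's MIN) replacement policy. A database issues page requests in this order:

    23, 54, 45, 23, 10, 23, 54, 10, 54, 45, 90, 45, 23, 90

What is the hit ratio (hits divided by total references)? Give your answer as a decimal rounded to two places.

23 -> miss, frames (23)
54 -> miss, frames (23 54)
45 -> miss, frames (23 54 45)
23 -> hit
10 -> miss, frames (23 54 45 10)
23 -> hit
54 -> hit
10 -> hit
54 -> hit
45 -> hit
90 -> miss, evict 10, frames (23 54 45 90)
45 -> hit
23 -> hit
90 -> hit
Hits: 9 of 14 references → 9/14 = 0.6429.

0.64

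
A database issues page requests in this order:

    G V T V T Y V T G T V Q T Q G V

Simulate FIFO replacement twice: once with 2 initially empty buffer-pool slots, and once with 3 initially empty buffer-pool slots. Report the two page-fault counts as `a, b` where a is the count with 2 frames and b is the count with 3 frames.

12, 10

2 frames: F F F . . F F F F . F F F . F F → 12 faults.
3 frames: F F F . . F . . F . F F F . F F → 10 faults.
10 < 12: adding a frame reduced faults, as is typical.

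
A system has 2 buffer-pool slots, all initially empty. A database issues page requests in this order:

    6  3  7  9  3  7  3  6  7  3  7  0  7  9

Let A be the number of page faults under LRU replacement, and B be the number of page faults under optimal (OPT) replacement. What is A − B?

2

Under LRU: F F F F F F . F F F . F . F → 11 faults.
Under OPT: F F F F . F . F . F . F . F → 9 faults.
A − B = 11 − 9 = 2.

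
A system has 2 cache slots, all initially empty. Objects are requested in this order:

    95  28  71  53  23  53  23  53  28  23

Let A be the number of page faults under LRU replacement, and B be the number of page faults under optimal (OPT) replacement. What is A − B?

Under LRU: F F F F F . . . F F → 7 faults.
Under OPT: F F F F F . . . F . → 6 faults.
A − B = 7 − 6 = 1.

1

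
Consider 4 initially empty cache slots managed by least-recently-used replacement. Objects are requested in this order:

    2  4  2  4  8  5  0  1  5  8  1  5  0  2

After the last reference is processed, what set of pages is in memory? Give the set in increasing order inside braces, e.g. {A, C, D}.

2: fault, frames {2}
4: fault, frames {2,4}
2: hit
4: hit
8: fault, frames {2,4,8}
5: fault, frames {2,4,8,5}
0: fault, evict 2, frames {4,8,5,0}
1: fault, evict 4, frames {8,5,0,1}
5: hit
8: hit
1: hit
5: hit
0: hit
2: fault, evict 8, frames {1,5,0,2}

{0, 1, 2, 5}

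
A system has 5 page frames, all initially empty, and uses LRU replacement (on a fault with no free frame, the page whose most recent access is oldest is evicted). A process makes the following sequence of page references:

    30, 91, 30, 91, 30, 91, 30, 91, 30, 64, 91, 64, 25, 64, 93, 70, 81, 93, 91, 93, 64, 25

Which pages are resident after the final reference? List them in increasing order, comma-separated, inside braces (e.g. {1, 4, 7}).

{25, 64, 81, 91, 93}

30 -> miss, frames [30]
91 -> miss, frames [30, 91]
30 -> hit
91 -> hit
30 -> hit
91 -> hit
30 -> hit
91 -> hit
30 -> hit
64 -> miss, frames [91, 30, 64]
91 -> hit
64 -> hit
25 -> miss, frames [30, 91, 64, 25]
64 -> hit
93 -> miss, frames [30, 91, 25, 64, 93]
70 -> miss, evict 30, frames [91, 25, 64, 93, 70]
81 -> miss, evict 91, frames [25, 64, 93, 70, 81]
93 -> hit
91 -> miss, evict 25, frames [64, 70, 81, 93, 91]
93 -> hit
64 -> hit
25 -> miss, evict 70, frames [81, 91, 93, 64, 25]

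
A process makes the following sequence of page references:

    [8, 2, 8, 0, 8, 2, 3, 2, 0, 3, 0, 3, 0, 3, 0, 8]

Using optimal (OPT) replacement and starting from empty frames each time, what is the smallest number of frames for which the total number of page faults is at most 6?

3

f=1: 16 faults
f=2: 7 faults
f=3: 5 faults
f=4: 4 faults
Smallest f with faults ≤ 6 is 3.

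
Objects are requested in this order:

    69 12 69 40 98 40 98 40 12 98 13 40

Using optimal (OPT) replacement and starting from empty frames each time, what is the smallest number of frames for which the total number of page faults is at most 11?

f=1: 12 faults
f=2: 7 faults
f=3: 5 faults
f=4: 5 faults
f=5: 5 faults
Smallest f with faults ≤ 11 is 2.

2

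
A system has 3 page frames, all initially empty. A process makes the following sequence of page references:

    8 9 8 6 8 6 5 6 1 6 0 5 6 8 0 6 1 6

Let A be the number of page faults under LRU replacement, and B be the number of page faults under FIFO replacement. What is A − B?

Under LRU: F F . F . . F . F . F F . F F . F . → 10 faults.
Under FIFO: F F . F . . F . F . F . F F . . F . → 9 faults.
A − B = 10 − 9 = 1.

1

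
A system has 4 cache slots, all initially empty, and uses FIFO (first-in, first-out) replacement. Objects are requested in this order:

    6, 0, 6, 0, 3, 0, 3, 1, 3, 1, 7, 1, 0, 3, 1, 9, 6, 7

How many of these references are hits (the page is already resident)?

6: fault, frames {6}
0: fault, frames {6,0}
6: hit
0: hit
3: fault, frames {6,0,3}
0: hit
3: hit
1: fault, frames {6,0,3,1}
3: hit
1: hit
7: fault, evict 6, frames {0,3,1,7}
1: hit
0: hit
3: hit
1: hit
9: fault, evict 0, frames {3,1,7,9}
6: fault, evict 3, frames {1,7,9,6}
7: hit
Hits: 11.

11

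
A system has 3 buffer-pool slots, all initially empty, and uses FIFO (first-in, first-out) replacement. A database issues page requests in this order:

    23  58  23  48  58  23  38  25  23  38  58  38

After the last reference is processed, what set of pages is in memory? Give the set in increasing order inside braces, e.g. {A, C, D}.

23 -> miss, frames {23}
58 -> miss, frames {23,58}
23 -> hit
48 -> miss, frames {23,58,48}
58 -> hit
23 -> hit
38 -> miss, evict 23, frames {58,48,38}
25 -> miss, evict 58, frames {48,38,25}
23 -> miss, evict 48, frames {38,25,23}
38 -> hit
58 -> miss, evict 38, frames {25,23,58}
38 -> miss, evict 25, frames {23,58,38}

{23, 38, 58}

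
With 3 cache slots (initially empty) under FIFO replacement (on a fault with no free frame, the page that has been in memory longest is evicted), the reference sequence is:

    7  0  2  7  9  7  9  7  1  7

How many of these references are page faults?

7: fault, frames [7]
0: fault, frames [7, 0]
2: fault, frames [7, 0, 2]
7: hit
9: fault, evict 7, frames [0, 2, 9]
7: fault, evict 0, frames [2, 9, 7]
9: hit
7: hit
1: fault, evict 2, frames [9, 7, 1]
7: hit
Page faults: 6.

6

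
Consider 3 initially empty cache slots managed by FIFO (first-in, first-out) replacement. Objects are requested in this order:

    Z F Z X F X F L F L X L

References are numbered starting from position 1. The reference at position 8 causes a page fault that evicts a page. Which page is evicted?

pos 1: Z → miss, frames [Z]
pos 2: F → miss, frames [Z, F]
pos 3: Z → hit
pos 4: X → miss, frames [Z, F, X]
pos 5: F → hit
pos 6: X → hit
pos 7: F → hit
pos 8: L → miss, evict Z, frames [F, X, L]
At position 8, page Z is evicted.

Z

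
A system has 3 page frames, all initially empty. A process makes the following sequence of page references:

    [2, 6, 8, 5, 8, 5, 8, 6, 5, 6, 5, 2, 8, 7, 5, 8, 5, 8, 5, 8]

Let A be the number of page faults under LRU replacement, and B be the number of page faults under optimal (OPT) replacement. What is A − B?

2

Under LRU: F F F F . . . . . . . F F F F . . . . . → 8 faults.
Under OPT: F F F F . . . . . . . F . F . . . . . . → 6 faults.
A − B = 8 − 6 = 2.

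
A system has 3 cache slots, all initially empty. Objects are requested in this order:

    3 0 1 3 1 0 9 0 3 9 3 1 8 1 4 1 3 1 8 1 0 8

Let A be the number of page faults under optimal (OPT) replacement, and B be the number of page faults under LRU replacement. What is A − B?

Under OPT: F F F . . . F . . . . F F . F . . . F . F . → 9 faults.
Under LRU: F F F . . . F . F . . F F . F . F . F . F . → 11 faults.
A − B = 9 − 11 = -2.

-2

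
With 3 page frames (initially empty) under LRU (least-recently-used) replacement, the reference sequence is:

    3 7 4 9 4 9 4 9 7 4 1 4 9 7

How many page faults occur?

7

3: miss, frames (3)
7: miss, frames (3 7)
4: miss, frames (3 7 4)
9: miss, evict 3, frames (7 4 9)
4: hit
9: hit
4: hit
9: hit
7: hit
4: hit
1: miss, evict 9, frames (7 4 1)
4: hit
9: miss, evict 7, frames (1 4 9)
7: miss, evict 1, frames (4 9 7)
Page faults: 7.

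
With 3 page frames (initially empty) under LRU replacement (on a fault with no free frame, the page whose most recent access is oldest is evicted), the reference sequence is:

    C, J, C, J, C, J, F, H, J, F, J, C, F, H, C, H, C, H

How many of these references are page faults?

6

C -> fault, frames (C)
J -> fault, frames (C J)
C -> hit
J -> hit
C -> hit
J -> hit
F -> fault, frames (C J F)
H -> fault, evict C, frames (J F H)
J -> hit
F -> hit
J -> hit
C -> fault, evict H, frames (F J C)
F -> hit
H -> fault, evict J, frames (C F H)
C -> hit
H -> hit
C -> hit
H -> hit
Page faults: 6.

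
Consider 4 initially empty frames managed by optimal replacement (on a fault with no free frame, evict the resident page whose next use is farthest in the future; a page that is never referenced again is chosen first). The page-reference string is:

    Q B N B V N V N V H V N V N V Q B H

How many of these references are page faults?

Q: fault, frames (Q)
B: fault, frames (Q B)
N: fault, frames (Q B N)
B: hit
V: fault, frames (Q B N V)
N: hit
V: hit
N: hit
V: hit
H: fault, evict B, frames (Q N V H)
V: hit
N: hit
V: hit
N: hit
V: hit
Q: hit
B: fault, evict V, frames (Q N H B)
H: hit
Page faults: 6.

6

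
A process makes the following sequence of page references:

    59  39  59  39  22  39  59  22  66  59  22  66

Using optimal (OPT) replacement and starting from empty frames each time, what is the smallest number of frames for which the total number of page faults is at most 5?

3

f=1: 12 faults
f=2: 6 faults
f=3: 4 faults
f=4: 4 faults
Smallest f with faults ≤ 5 is 3.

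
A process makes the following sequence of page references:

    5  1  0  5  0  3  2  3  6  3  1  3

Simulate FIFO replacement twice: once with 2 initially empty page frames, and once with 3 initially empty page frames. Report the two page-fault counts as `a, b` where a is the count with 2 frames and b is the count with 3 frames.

2 frames: F F F F . F F . F F F . → 9 faults.
3 frames: F F F . . F F . F . F F → 8 faults.
8 < 9: adding a frame reduced faults, as is typical.

9, 8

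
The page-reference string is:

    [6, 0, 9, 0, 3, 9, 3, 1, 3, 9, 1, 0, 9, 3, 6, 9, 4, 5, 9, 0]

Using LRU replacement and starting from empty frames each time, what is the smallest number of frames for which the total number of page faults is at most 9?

4

f=1: 20 faults
f=2: 17 faults
f=3: 11 faults
f=4: 9 faults
f=5: 8 faults
f=6: 7 faults
f=7: 7 faults
Smallest f with faults ≤ 9 is 4.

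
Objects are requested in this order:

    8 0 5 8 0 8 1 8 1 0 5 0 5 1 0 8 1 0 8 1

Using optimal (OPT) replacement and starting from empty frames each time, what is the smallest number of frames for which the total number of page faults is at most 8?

f=1: 20 faults
f=2: 11 faults
f=3: 6 faults
f=4: 4 faults
Smallest f with faults ≤ 8 is 3.

3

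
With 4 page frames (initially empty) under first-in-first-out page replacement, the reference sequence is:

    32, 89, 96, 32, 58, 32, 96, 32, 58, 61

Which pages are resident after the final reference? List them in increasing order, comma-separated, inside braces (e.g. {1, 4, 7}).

{58, 61, 89, 96}

32: miss, frames (32)
89: miss, frames (32 89)
96: miss, frames (32 89 96)
32: hit
58: miss, frames (32 89 96 58)
32: hit
96: hit
32: hit
58: hit
61: miss, evict 32, frames (89 96 58 61)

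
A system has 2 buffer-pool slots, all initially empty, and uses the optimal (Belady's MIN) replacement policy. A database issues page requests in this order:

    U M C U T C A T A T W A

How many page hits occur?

U → miss, frames (U)
M → miss, frames (U M)
C → miss, evict M, frames (U C)
U → hit
T → miss, evict U, frames (C T)
C → hit
A → miss, evict C, frames (T A)
T → hit
A → hit
T → hit
W → miss, evict T, frames (A W)
A → hit
Hits: 6.

6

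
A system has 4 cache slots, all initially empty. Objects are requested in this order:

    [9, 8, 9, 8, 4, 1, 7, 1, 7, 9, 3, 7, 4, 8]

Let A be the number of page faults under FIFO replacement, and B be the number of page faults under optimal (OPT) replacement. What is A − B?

2

Under FIFO: F F . . F F F . . F F . F F → 9 faults.
Under OPT: F F . . F F F . . . F . . F → 7 faults.
A − B = 9 − 7 = 2.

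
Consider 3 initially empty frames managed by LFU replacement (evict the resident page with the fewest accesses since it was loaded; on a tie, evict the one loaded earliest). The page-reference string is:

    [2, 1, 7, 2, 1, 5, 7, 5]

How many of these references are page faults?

6

2: miss, frames (2)
1: miss, frames (2 1)
7: miss, frames (2 1 7)
2: hit
1: hit
5: miss, evict 7, frames (2 1 5)
7: miss, evict 5, frames (2 1 7)
5: miss, evict 7, frames (2 1 5)
Page faults: 6.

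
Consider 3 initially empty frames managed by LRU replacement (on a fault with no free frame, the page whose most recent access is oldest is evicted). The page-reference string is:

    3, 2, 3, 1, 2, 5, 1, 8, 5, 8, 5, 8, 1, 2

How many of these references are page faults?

3 → fault, frames [3]
2 → fault, frames [3, 2]
3 → hit
1 → fault, frames [2, 3, 1]
2 → hit
5 → fault, evict 3, frames [1, 2, 5]
1 → hit
8 → fault, evict 2, frames [5, 1, 8]
5 → hit
8 → hit
5 → hit
8 → hit
1 → hit
2 → fault, evict 5, frames [8, 1, 2]
Page faults: 6.

6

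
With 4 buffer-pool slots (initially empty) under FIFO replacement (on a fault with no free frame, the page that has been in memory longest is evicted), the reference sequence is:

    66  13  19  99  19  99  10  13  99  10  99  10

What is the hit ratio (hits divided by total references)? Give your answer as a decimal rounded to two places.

66 → fault, frames [66]
13 → fault, frames [66, 13]
19 → fault, frames [66, 13, 19]
99 → fault, frames [66, 13, 19, 99]
19 → hit
99 → hit
10 → fault, evict 66, frames [13, 19, 99, 10]
13 → hit
99 → hit
10 → hit
99 → hit
10 → hit
Hits: 7 of 12 references → 7/12 = 0.5833.

0.58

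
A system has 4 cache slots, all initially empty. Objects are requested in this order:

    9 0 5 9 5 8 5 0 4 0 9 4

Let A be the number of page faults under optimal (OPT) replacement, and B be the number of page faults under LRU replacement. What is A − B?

Under OPT: F F F . . F . . F . . . → 5 faults.
Under LRU: F F F . . F . . F . F . → 6 faults.
A − B = 5 − 6 = -1.

-1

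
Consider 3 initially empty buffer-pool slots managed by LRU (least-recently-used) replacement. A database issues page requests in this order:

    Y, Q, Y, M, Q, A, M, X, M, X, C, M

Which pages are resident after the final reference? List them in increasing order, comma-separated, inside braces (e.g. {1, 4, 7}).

{C, M, X}

Y -> miss, frames [Y]
Q -> miss, frames [Y, Q]
Y -> hit
M -> miss, frames [Q, Y, M]
Q -> hit
A -> miss, evict Y, frames [M, Q, A]
M -> hit
X -> miss, evict Q, frames [A, M, X]
M -> hit
X -> hit
C -> miss, evict A, frames [M, X, C]
M -> hit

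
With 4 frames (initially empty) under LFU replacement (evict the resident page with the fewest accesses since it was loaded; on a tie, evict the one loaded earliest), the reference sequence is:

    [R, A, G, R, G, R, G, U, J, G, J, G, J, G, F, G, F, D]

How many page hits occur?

R → fault, frames {R}
A → fault, frames {R,A}
G → fault, frames {R,A,G}
R → hit
G → hit
R → hit
G → hit
U → fault, frames {R,A,G,U}
J → fault, evict A, frames {R,G,U,J}
G → hit
J → hit
G → hit
J → hit
G → hit
F → fault, evict U, frames {R,G,J,F}
G → hit
F → hit
D → fault, evict F, frames {R,G,J,D}
Hits: 11.

11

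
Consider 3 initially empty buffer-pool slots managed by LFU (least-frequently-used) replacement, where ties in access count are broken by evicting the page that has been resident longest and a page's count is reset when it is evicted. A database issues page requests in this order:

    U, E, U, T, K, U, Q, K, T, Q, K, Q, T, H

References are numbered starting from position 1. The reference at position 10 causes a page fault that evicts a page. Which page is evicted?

pos 1: U: miss, frames {U}
pos 2: E: miss, frames {U,E}
pos 3: U: hit
pos 4: T: miss, frames {U,E,T}
pos 5: K: miss, evict E, frames {U,T,K}
pos 6: U: hit
pos 7: Q: miss, evict T, frames {U,K,Q}
pos 8: K: hit
pos 9: T: miss, evict Q, frames {U,K,T}
pos 10: Q: miss, evict T, frames {U,K,Q}
At position 10, page T is evicted.

T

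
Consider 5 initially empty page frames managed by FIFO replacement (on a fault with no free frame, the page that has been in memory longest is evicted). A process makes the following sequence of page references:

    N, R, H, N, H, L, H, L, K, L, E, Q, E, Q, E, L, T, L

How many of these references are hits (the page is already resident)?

10

N: fault, frames (N)
R: fault, frames (N R)
H: fault, frames (N R H)
N: hit
H: hit
L: fault, frames (N R H L)
H: hit
L: hit
K: fault, frames (N R H L K)
L: hit
E: fault, evict N, frames (R H L K E)
Q: fault, evict R, frames (H L K E Q)
E: hit
Q: hit
E: hit
L: hit
T: fault, evict H, frames (L K E Q T)
L: hit
Hits: 10.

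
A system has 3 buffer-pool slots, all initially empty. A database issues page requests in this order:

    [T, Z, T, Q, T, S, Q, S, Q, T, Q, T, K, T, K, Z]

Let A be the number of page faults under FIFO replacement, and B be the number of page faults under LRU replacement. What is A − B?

Under FIFO: F F . F . F . . . F . . F . . F → 7 faults.
Under LRU: F F . F . F . . . . . . F . . F → 6 faults.
A − B = 7 − 6 = 1.

1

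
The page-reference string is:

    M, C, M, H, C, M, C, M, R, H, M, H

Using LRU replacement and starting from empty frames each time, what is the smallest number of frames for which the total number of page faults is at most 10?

2

f=1: 12 faults
f=2: 8 faults
f=3: 5 faults
f=4: 4 faults
Smallest f with faults ≤ 10 is 2.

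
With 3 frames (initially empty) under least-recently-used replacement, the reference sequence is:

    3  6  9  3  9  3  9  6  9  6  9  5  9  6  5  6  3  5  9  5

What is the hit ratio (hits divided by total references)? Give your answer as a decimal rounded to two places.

3 -> fault, frames {3}
6 -> fault, frames {3,6}
9 -> fault, frames {3,6,9}
3 -> hit
9 -> hit
3 -> hit
9 -> hit
6 -> hit
9 -> hit
6 -> hit
9 -> hit
5 -> fault, evict 3, frames {6,9,5}
9 -> hit
6 -> hit
5 -> hit
6 -> hit
3 -> fault, evict 9, frames {5,6,3}
5 -> hit
9 -> fault, evict 6, frames {3,5,9}
5 -> hit
Hits: 14 of 20 references → 14/20 = 0.7000.

0.70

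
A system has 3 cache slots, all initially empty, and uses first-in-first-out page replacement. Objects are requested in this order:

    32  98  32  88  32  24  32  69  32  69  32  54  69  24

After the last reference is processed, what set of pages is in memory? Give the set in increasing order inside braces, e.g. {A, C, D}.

32: miss, frames {32}
98: miss, frames {32,98}
32: hit
88: miss, frames {32,98,88}
32: hit
24: miss, evict 32, frames {98,88,24}
32: miss, evict 98, frames {88,24,32}
69: miss, evict 88, frames {24,32,69}
32: hit
69: hit
32: hit
54: miss, evict 24, frames {32,69,54}
69: hit
24: miss, evict 32, frames {69,54,24}

{24, 54, 69}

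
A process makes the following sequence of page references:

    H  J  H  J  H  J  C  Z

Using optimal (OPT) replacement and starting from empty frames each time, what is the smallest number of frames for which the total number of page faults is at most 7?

f=1: 8 faults
f=2: 4 faults
f=3: 4 faults
f=4: 4 faults
Smallest f with faults ≤ 7 is 2.

2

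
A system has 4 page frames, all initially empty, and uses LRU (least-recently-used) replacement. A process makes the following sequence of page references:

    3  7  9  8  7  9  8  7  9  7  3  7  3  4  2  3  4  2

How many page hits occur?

12

3 → miss, frames [3]
7 → miss, frames [3, 7]
9 → miss, frames [3, 7, 9]
8 → miss, frames [3, 7, 9, 8]
7 → hit
9 → hit
8 → hit
7 → hit
9 → hit
7 → hit
3 → hit
7 → hit
3 → hit
4 → miss, evict 8, frames [9, 7, 3, 4]
2 → miss, evict 9, frames [7, 3, 4, 2]
3 → hit
4 → hit
2 → hit
Hits: 12.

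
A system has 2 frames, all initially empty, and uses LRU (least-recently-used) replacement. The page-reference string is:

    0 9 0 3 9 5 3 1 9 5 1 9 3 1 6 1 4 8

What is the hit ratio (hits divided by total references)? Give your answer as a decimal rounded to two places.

0.11

0 -> fault, frames (0)
9 -> fault, frames (0 9)
0 -> hit
3 -> fault, evict 9, frames (0 3)
9 -> fault, evict 0, frames (3 9)
5 -> fault, evict 3, frames (9 5)
3 -> fault, evict 9, frames (5 3)
1 -> fault, evict 5, frames (3 1)
9 -> fault, evict 3, frames (1 9)
5 -> fault, evict 1, frames (9 5)
1 -> fault, evict 9, frames (5 1)
9 -> fault, evict 5, frames (1 9)
3 -> fault, evict 1, frames (9 3)
1 -> fault, evict 9, frames (3 1)
6 -> fault, evict 3, frames (1 6)
1 -> hit
4 -> fault, evict 6, frames (1 4)
8 -> fault, evict 1, frames (4 8)
Hits: 2 of 18 references → 2/18 = 0.1111.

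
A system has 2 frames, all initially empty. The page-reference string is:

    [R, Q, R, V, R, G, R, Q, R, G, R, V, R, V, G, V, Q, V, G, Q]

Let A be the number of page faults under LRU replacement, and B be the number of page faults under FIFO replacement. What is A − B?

-3

Under LRU: F F . F . F . F . F . F . . F . F . F F → 11 faults.
Under FIFO: F F . F F F . F F F . F F . F F F . F . → 14 faults.
A − B = 11 − 14 = -3.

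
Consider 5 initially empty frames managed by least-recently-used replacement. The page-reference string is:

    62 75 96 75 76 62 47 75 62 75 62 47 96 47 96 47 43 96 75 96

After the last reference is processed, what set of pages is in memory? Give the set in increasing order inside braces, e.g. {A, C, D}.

{43, 47, 62, 75, 96}

62 → fault, frames {62}
75 → fault, frames {62,75}
96 → fault, frames {62,75,96}
75 → hit
76 → fault, frames {62,96,75,76}
62 → hit
47 → fault, frames {96,75,76,62,47}
75 → hit
62 → hit
75 → hit
62 → hit
47 → hit
96 → hit
47 → hit
96 → hit
47 → hit
43 → fault, evict 76, frames {75,62,96,47,43}
96 → hit
75 → hit
96 → hit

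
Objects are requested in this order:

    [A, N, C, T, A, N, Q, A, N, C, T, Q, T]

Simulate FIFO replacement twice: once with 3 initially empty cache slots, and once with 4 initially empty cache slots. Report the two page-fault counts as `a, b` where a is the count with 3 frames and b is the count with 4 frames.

3 frames: F F F F F F F . . F F . . → 9 faults.
4 frames: F F F F . . F F F F F F . → 10 faults.
10 > 9: adding a frame increased faults — Belady's anomaly.

9, 10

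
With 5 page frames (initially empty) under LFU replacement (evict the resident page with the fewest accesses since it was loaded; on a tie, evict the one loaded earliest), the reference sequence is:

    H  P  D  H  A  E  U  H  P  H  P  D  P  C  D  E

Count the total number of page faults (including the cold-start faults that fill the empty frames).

10

H -> fault, frames [H]
P -> fault, frames [H, P]
D -> fault, frames [H, P, D]
H -> hit
A -> fault, frames [H, P, D, A]
E -> fault, frames [H, P, D, A, E]
U -> fault, evict P, frames [H, D, A, E, U]
H -> hit
P -> fault, evict D, frames [H, A, E, U, P]
H -> hit
P -> hit
D -> fault, evict A, frames [H, E, U, P, D]
P -> hit
C -> fault, evict E, frames [H, U, P, D, C]
D -> hit
E -> fault, evict U, frames [H, P, D, C, E]
Page faults: 10.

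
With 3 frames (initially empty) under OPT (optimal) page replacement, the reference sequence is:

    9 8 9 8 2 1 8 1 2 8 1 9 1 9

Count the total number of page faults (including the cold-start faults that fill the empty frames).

5

9: miss, frames [9]
8: miss, frames [9, 8]
9: hit
8: hit
2: miss, frames [9, 8, 2]
1: miss, evict 9, frames [8, 2, 1]
8: hit
1: hit
2: hit
8: hit
1: hit
9: miss, evict 2, frames [8, 1, 9]
1: hit
9: hit
Page faults: 5.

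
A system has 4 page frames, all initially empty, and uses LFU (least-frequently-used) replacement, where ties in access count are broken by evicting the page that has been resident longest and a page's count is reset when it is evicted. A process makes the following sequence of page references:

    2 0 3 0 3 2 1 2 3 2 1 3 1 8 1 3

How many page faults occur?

5

2: miss, frames {2}
0: miss, frames {2,0}
3: miss, frames {2,0,3}
0: hit
3: hit
2: hit
1: miss, frames {2,0,3,1}
2: hit
3: hit
2: hit
1: hit
3: hit
1: hit
8: miss, evict 0, frames {2,3,1,8}
1: hit
3: hit
Page faults: 5.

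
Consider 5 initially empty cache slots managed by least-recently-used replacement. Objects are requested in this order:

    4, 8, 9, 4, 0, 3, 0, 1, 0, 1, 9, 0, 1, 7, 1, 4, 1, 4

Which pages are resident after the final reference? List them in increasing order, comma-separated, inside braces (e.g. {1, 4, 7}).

4 → fault, frames (4)
8 → fault, frames (4 8)
9 → fault, frames (4 8 9)
4 → hit
0 → fault, frames (8 9 4 0)
3 → fault, frames (8 9 4 0 3)
0 → hit
1 → fault, evict 8, frames (9 4 3 0 1)
0 → hit
1 → hit
9 → hit
0 → hit
1 → hit
7 → fault, evict 4, frames (3 9 0 1 7)
1 → hit
4 → fault, evict 3, frames (9 0 7 1 4)
1 → hit
4 → hit

{0, 1, 4, 7, 9}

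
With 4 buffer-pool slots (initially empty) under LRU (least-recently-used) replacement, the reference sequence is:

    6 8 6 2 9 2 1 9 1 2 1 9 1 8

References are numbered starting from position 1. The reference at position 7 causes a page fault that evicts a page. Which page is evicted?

8

pos 1: 6: fault, frames {6}
pos 2: 8: fault, frames {6,8}
pos 3: 6: hit
pos 4: 2: fault, frames {8,6,2}
pos 5: 9: fault, frames {8,6,2,9}
pos 6: 2: hit
pos 7: 1: fault, evict 8, frames {6,9,2,1}
At position 7, page 8 is evicted.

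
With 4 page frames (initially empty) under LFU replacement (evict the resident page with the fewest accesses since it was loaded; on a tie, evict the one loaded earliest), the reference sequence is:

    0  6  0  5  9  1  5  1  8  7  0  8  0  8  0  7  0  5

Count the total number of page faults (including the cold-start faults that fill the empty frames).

0 → fault, frames {0}
6 → fault, frames {0,6}
0 → hit
5 → fault, frames {0,6,5}
9 → fault, frames {0,6,5,9}
1 → fault, evict 6, frames {0,5,9,1}
5 → hit
1 → hit
8 → fault, evict 9, frames {0,5,1,8}
7 → fault, evict 8, frames {0,5,1,7}
0 → hit
8 → fault, evict 7, frames {0,5,1,8}
0 → hit
8 → hit
0 → hit
7 → fault, evict 5, frames {0,1,8,7}
0 → hit
5 → fault, evict 7, frames {0,1,8,5}
Page faults: 10.

10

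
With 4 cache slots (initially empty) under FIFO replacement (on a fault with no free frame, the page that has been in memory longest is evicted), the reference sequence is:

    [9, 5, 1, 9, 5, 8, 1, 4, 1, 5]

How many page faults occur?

5

9 → fault, frames (9)
5 → fault, frames (9 5)
1 → fault, frames (9 5 1)
9 → hit
5 → hit
8 → fault, frames (9 5 1 8)
1 → hit
4 → fault, evict 9, frames (5 1 8 4)
1 → hit
5 → hit
Page faults: 5.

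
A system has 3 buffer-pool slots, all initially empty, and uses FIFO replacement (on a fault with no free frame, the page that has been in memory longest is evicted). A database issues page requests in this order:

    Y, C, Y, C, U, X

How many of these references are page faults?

Y: miss, frames [Y]
C: miss, frames [Y, C]
Y: hit
C: hit
U: miss, frames [Y, C, U]
X: miss, evict Y, frames [C, U, X]
Page faults: 4.

4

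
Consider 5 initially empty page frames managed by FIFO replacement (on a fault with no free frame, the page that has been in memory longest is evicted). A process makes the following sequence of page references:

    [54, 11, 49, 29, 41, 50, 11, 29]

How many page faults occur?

6

54 → miss, frames (54)
11 → miss, frames (54 11)
49 → miss, frames (54 11 49)
29 → miss, frames (54 11 49 29)
41 → miss, frames (54 11 49 29 41)
50 → miss, evict 54, frames (11 49 29 41 50)
11 → hit
29 → hit
Page faults: 6.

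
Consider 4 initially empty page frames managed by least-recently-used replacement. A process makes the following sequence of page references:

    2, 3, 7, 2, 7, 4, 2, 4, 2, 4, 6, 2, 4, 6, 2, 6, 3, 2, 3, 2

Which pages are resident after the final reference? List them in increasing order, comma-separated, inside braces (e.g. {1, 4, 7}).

{2, 3, 4, 6}

2: fault, frames [2]
3: fault, frames [2, 3]
7: fault, frames [2, 3, 7]
2: hit
7: hit
4: fault, frames [3, 2, 7, 4]
2: hit
4: hit
2: hit
4: hit
6: fault, evict 3, frames [7, 2, 4, 6]
2: hit
4: hit
6: hit
2: hit
6: hit
3: fault, evict 7, frames [4, 2, 6, 3]
2: hit
3: hit
2: hit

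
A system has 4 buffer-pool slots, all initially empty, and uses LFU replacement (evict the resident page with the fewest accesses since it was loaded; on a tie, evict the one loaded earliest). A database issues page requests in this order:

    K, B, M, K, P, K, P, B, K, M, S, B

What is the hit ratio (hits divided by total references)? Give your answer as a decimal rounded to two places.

K -> miss, frames (K)
B -> miss, frames (K B)
M -> miss, frames (K B M)
K -> hit
P -> miss, frames (K B M P)
K -> hit
P -> hit
B -> hit
K -> hit
M -> hit
S -> miss, evict B, frames (K M P S)
B -> miss, evict S, frames (K M P B)
Hits: 6 of 12 references → 6/12 = 0.5000.

0.50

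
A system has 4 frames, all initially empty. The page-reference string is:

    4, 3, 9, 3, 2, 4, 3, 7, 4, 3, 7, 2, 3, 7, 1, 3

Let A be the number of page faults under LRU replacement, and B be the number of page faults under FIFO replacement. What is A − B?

-2

Under LRU: F F F . F . . F . . . . . . F . → 6 faults.
Under FIFO: F F F . F . . F F F . . . . F . → 8 faults.
A − B = 6 − 8 = -2.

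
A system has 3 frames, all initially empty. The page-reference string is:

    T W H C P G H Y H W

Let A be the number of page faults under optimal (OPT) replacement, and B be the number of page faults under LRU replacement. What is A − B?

-2

Under OPT: F F F F F F . F . . → 7 faults.
Under LRU: F F F F F F F F . F → 9 faults.
A − B = 7 − 9 = -2.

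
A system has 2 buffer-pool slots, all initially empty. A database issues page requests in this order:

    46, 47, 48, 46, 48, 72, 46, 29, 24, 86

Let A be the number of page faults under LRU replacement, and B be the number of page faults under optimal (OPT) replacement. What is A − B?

Under LRU: F F F F . F F F F F → 9 faults.
Under OPT: F F F . . F . F F F → 7 faults.
A − B = 9 − 7 = 2.

2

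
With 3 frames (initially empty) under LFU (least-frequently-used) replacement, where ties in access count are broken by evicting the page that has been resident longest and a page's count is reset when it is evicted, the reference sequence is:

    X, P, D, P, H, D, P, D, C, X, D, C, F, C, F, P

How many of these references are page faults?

10

X -> fault, frames {X}
P -> fault, frames {X,P}
D -> fault, frames {X,P,D}
P -> hit
H -> fault, evict X, frames {P,D,H}
D -> hit
P -> hit
D -> hit
C -> fault, evict H, frames {P,D,C}
X -> fault, evict C, frames {P,D,X}
D -> hit
C -> fault, evict X, frames {P,D,C}
F -> fault, evict C, frames {P,D,F}
C -> fault, evict F, frames {P,D,C}
F -> fault, evict C, frames {P,D,F}
P -> hit
Page faults: 10.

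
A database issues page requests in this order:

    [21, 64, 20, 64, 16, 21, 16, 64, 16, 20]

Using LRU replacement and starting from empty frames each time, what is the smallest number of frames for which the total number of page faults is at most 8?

f=1: 10 faults
f=2: 7 faults
f=3: 6 faults
f=4: 4 faults
Smallest f with faults ≤ 8 is 2.

2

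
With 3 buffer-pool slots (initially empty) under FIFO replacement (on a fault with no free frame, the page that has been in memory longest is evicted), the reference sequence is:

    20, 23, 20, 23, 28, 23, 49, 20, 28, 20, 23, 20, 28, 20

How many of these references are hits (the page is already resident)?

20: fault, frames (20)
23: fault, frames (20 23)
20: hit
23: hit
28: fault, frames (20 23 28)
23: hit
49: fault, evict 20, frames (23 28 49)
20: fault, evict 23, frames (28 49 20)
28: hit
20: hit
23: fault, evict 28, frames (49 20 23)
20: hit
28: fault, evict 49, frames (20 23 28)
20: hit
Hits: 7.

7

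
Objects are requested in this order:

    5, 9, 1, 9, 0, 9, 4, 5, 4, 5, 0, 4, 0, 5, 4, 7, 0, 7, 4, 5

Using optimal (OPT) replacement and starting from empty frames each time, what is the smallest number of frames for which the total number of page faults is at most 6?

4

f=1: 20 faults
f=2: 12 faults
f=3: 7 faults
f=4: 6 faults
f=5: 6 faults
f=6: 6 faults
Smallest f with faults ≤ 6 is 4.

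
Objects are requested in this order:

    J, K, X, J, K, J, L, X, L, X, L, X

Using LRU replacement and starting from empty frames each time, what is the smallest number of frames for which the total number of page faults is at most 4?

f=1: 12 faults
f=2: 7 faults
f=3: 5 faults
f=4: 4 faults
Smallest f with faults ≤ 4 is 4.

4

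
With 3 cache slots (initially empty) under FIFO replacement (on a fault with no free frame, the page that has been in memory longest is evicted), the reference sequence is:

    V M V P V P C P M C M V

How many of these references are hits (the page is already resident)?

7

V: miss, frames {V}
M: miss, frames {V,M}
V: hit
P: miss, frames {V,M,P}
V: hit
P: hit
C: miss, evict V, frames {M,P,C}
P: hit
M: hit
C: hit
M: hit
V: miss, evict M, frames {P,C,V}
Hits: 7.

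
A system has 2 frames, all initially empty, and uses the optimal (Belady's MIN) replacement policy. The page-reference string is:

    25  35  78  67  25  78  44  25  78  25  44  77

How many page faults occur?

9

25: fault, frames [25]
35: fault, frames [25, 35]
78: fault, evict 35, frames [25, 78]
67: fault, evict 78, frames [25, 67]
25: hit
78: fault, evict 67, frames [25, 78]
44: fault, evict 78, frames [25, 44]
25: hit
78: fault, evict 44, frames [25, 78]
25: hit
44: fault, evict 78, frames [25, 44]
77: fault, evict 44, frames [25, 77]
Page faults: 9.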